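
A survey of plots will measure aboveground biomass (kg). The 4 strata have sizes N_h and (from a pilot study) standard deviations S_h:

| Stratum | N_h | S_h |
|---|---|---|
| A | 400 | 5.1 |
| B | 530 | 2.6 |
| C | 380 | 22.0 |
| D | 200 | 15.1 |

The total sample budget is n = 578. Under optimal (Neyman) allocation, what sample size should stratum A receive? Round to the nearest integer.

Neyman allocation: n_h = n · N_h S_h / Σ N_i S_i, with n = 578.
  stratum A: N_h·S_h = 400·5.1 = 2040.00
  stratum B: N_h·S_h = 530·2.6 = 1378.00
  stratum C: N_h·S_h = 380·22.0 = 8360.00
  stratum D: N_h·S_h = 200·15.1 = 3020.00
Σ N_h S_h = 14798.00
n for stratum A = 578·2040.00/14798.00 = 79.681 → 80

80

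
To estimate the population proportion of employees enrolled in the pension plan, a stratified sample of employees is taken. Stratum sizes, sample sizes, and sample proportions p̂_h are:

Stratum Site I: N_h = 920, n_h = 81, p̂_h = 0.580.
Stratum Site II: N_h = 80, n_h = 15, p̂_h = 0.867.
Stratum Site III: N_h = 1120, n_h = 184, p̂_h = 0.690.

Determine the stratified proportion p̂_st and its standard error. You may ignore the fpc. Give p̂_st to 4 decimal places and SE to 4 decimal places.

N = 2120; stratum weights W_h = N_h/N.
p̂_st = Σ W_h p̂_h = (920·0.580 + 80·0.867 + 1120·0.690)/2120 = 0.64894
V̂(p̂_st) = Σ W_h² p̂_h(1−p̂_h)/(n_h−1):
  stratum Site I: (920/2120)²·0.580·0.420/80 = 0.000573444
  stratum Site II: (80/2120)²·0.867·0.133/14 = 1.17287e-05
  stratum Site III: (1120/2120)²·0.690·0.310/183 = 0.00032623
V̂(p̂_st) = 0.000911403; SE = √V̂ = 0.0301895

p̂_st ≈ 0.6489, SE ≈ 0.0302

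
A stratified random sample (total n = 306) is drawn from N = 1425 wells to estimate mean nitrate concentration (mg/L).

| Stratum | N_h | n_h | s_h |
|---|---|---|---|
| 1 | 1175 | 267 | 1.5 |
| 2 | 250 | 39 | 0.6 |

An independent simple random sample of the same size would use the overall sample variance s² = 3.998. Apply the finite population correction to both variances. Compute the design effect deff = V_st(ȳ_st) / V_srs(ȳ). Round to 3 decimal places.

deff ≈ 0.455

V̂(ȳ_st) = Σ W_h² (1 − n_h/N_h) s_h²/n_h, with W_h = N_h/N and N = 1425:
  stratum 1: (1175/1425)²·(1 − 267/1175)·1.5²/267 = 0.00442757
  stratum 2: (250/1425)²·(1 − 39/250)·0.6²/39 = 0.00023979
V_st = 0.00466736
V_srs = (1 − 306/1425)·3.998/306 = 0.0102597
deff = V_st / V_srs = 0.00466736/0.0102597 = 0.4549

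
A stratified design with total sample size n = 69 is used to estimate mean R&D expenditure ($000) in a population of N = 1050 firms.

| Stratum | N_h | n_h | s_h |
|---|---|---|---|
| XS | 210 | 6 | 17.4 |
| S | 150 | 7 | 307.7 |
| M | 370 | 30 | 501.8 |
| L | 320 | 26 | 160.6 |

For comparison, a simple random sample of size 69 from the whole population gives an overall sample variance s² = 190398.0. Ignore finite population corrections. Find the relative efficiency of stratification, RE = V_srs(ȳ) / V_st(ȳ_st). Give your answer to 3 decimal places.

RE ≈ 1.954

V̂(ȳ_st) = Σ W_h² s_h²/n_h, with W_h = N_h/N and N = 1050:
  stratum XS: (210/1050)²·17.4²/6 = 2.0184
  stratum S: (150/1050)²·307.7²/7 = 276.033
  stratum M: (370/1050)²·501.8²/30 = 1042.23
  stratum L: (320/1050)²·160.6²/26 = 92.1381
V_st = 1412.42
V_srs = s²/n = 190398.0/69 = 2759.39
Relative efficiency = V_srs / V_st = 2759.39/1412.42 = 1.9537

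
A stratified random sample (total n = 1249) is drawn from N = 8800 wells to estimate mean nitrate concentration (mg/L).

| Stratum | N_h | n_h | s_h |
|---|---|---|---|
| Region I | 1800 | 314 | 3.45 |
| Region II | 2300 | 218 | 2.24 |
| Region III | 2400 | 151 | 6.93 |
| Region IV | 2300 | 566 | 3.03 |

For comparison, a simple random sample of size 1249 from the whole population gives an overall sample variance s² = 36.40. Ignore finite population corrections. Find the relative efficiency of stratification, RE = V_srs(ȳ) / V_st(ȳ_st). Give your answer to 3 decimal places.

RE ≈ 1.044

V̂(ȳ_st) = Σ W_h² s_h²/n_h, with W_h = N_h/N and N = 8800:
  stratum Region I: (1800/8800)²·3.45²/314 = 0.00158595
  stratum Region II: (2300/8800)²·2.24²/218 = 0.00157228
  stratum Region III: (2400/8800)²·6.93²/151 = 0.0236563
  stratum Region IV: (2300/8800)²·3.03²/566 = 0.00110805
V_st = 0.0279226
V_srs = s²/n = 36.40/1249 = 0.0291433
Relative efficiency = V_srs / V_st = 0.0291433/0.0279226 = 1.0437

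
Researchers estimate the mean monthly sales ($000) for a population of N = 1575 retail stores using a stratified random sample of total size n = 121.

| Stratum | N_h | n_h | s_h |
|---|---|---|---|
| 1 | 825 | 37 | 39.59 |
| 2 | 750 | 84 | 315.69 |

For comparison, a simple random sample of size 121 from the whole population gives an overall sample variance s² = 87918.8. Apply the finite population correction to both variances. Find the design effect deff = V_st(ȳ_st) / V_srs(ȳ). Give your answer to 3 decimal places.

V̂(ȳ_st) = Σ W_h² (1 − n_h/N_h) s_h²/n_h, with W_h = N_h/N and N = 1575:
  stratum 1: (825/1575)²·(1 − 37/825)·39.59²/37 = 11.1017
  stratum 2: (750/1575)²·(1 − 84/750)·315.69²/84 = 238.9
V_st = 250.002
V_srs = (1 − 121/1575)·87918.8/121 = 670.78
deff = V_st / V_srs = 250.002/670.78 = 0.3727

deff ≈ 0.373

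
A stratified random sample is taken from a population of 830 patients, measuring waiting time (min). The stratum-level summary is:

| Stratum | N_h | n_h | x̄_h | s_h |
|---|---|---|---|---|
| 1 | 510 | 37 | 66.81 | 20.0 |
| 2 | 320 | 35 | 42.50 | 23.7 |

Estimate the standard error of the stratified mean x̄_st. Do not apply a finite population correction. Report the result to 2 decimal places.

SE(x̄_st) ≈ 2.54

V̂(x̄_st) = Σ W_h² s_h²/n_h, with W_h = N_h/N and N = 830:
  stratum 1: (510/830)²·20.0²/37 = 4.08171
  stratum 2: (320/830)²·23.7²/35 = 2.38546
V̂(x̄_st) = 6.46717
SE(x̄_st) = √6.46717 = 2.54306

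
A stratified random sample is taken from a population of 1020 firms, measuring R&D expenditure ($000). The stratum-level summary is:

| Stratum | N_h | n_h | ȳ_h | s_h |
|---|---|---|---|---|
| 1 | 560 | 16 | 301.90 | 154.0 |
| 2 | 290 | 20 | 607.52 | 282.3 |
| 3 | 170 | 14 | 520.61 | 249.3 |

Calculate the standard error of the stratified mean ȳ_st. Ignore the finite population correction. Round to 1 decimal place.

SE(ȳ_st) ≈ 29.9

V̂(ȳ_st) = Σ W_h² s_h²/n_h, with W_h = N_h/N and N = 1020:
  stratum 1: (560/1020)²·154.0²/16 = 446.784
  stratum 2: (290/1020)²·282.3²/20 = 322.098
  stratum 3: (170/1020)²·249.3²/14 = 123.314
V̂(ȳ_st) = 892.196
SE(ȳ_st) = √892.196 = 29.8696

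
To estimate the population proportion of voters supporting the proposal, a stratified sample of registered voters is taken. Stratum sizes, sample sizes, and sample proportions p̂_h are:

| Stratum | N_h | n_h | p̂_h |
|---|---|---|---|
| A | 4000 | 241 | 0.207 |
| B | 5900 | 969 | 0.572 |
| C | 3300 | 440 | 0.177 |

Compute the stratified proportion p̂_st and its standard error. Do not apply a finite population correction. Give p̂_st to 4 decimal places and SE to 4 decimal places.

N = 13200; stratum weights W_h = N_h/N.
p̂_st = Σ W_h p̂_h = (4000·0.207 + 5900·0.572 + 3300·0.177)/13200 = 0.36264
V̂(p̂_st) = Σ W_h² p̂_h(1−p̂_h)/(n_h−1):
  stratum A: (4000/13200)²·0.207·0.793/240 = 6.28065e-05
  stratum B: (5900/13200)²·0.572·0.428/968 = 5.05267e-05
  stratum C: (3300/13200)²·0.177·0.823/439 = 2.0739e-05
V̂(p̂_st) = 0.000134072; SE = √V̂ = 0.011579

p̂_st ≈ 0.3626, SE ≈ 0.0116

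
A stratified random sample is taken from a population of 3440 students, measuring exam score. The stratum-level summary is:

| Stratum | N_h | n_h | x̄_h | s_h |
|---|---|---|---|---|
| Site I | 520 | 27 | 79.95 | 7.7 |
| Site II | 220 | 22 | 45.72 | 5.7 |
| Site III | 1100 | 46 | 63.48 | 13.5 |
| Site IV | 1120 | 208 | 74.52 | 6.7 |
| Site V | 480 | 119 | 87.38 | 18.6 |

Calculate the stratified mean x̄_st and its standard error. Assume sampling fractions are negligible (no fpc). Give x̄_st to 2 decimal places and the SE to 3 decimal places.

x̄_st ≈ 71.76, SE ≈ 0.735

x̄_st = Σ W_h x̄_h = (520·79.95 + 220·45.72 + 1100·63.48 + 1120·74.52 + 480·87.38)/3440 = 71.76314
V̂(x̄_st) = Σ W_h² s_h²/n_h, with W_h = N_h/N and N = 3440:
  stratum Site I: (520/3440)²·7.7²/27 = 0.0501773
  stratum Site II: (220/3440)²·5.7²/22 = 0.00604026
  stratum Site III: (1100/3440)²·13.5²/46 = 0.405115
  stratum Site IV: (1120/3440)²·6.7²/208 = 0.0228773
  stratum Site V: (480/3440)²·18.6²/119 = 0.0566037
V̂(x̄_st) = 0.540813
SE(x̄_st) = √0.540813 = 0.7354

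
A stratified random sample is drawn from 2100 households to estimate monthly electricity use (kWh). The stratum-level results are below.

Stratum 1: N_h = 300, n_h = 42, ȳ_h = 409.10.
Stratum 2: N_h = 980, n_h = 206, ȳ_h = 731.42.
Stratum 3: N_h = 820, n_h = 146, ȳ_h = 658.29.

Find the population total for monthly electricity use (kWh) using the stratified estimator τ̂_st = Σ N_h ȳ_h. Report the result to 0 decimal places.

τ̂_st ≈ 1379319

τ̂_st = Σ N_h ȳ_h = 300·409.10 + 980·731.42 + 820·658.29 = 1379319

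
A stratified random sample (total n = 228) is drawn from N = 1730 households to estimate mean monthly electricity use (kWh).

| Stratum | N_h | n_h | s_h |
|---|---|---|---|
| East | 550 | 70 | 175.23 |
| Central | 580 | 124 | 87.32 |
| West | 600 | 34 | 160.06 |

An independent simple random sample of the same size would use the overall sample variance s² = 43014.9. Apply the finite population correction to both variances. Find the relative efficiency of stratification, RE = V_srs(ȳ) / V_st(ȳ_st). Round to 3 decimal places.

V̂(ȳ_st) = Σ W_h² (1 − n_h/N_h) s_h²/n_h, with W_h = N_h/N and N = 1730:
  stratum East: (550/1730)²·(1 − 70/550)·175.23²/70 = 38.6928
  stratum Central: (580/1730)²·(1 − 124/580)·87.32²/124 = 5.43383
  stratum West: (600/1730)²·(1 − 34/600)·160.06²/34 = 85.4992
V_st = 129.626
V_srs = (1 − 228/1730)·43014.9/228 = 163.798
Relative efficiency = V_srs / V_st = 163.798/129.626 = 1.2636

RE ≈ 1.264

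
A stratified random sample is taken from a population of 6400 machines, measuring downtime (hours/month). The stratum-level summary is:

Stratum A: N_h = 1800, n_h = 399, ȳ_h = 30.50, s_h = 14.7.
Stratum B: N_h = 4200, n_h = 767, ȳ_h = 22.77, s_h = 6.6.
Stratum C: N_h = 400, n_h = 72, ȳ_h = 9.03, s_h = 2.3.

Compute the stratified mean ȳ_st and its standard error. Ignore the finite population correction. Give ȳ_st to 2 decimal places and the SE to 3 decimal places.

ȳ_st = Σ W_h ȳ_h = (1800·30.50 + 4200·22.77 + 400·9.03)/6400 = 24.08531
V̂(ȳ_st) = Σ W_h² s_h²/n_h, with W_h = N_h/N and N = 6400:
  stratum A: (1800/6400)²·14.7²/399 = 0.0428397
  stratum B: (4200/6400)²·6.6²/767 = 0.0244586
  stratum C: (400/6400)²·2.3²/72 = 0.000287001
V̂(ȳ_st) = 0.0675853
SE(ȳ_st) = √0.0675853 = 0.259972

ȳ_st ≈ 24.09, SE ≈ 0.260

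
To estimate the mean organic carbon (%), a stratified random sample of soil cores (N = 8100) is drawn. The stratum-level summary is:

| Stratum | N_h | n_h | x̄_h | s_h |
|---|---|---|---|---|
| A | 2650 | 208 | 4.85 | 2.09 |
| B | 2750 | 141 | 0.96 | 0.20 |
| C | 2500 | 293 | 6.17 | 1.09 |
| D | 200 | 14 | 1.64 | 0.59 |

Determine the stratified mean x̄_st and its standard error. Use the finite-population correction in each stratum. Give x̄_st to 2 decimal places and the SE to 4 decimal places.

x̄_st ≈ 3.86, SE ≈ 0.0496

x̄_st = Σ W_h x̄_h = (2650·4.85 + 2750·0.96 + 2500·6.17 + 200·1.64)/8100 = 3.85747
V̂(x̄_st) = Σ W_h² (1 − n_h/N_h) s_h²/n_h, with W_h = N_h/N and N = 8100:
  stratum A: (2650/8100)²·(1 − 208/2650)·2.09²/208 = 0.00207134
  stratum B: (2750/8100)²·(1 − 141/2750)·0.20²/141 = 3.10226e-05
  stratum C: (2500/8100)²·(1 − 293/2500)·1.09²/293 = 0.000341003
  stratum D: (200/8100)²·(1 − 14/200)·0.59²/14 = 1.40977e-05
V̂(x̄_st) = 0.00245746
SE(x̄_st) = √0.00245746 = 0.0495728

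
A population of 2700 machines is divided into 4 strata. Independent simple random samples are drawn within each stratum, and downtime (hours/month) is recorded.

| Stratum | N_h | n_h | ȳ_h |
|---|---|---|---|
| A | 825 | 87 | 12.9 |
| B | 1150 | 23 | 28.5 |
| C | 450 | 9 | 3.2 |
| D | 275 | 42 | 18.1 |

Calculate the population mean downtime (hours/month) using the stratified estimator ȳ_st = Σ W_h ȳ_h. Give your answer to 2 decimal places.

N = Σ N_h = 2700. Stratum weights W_h = N_h/N.
ȳ_st = (825·12.9 + 1150·28.5 + 450·3.2 + 275·18.1) / 2700 = 18.4574

ȳ_st ≈ 18.46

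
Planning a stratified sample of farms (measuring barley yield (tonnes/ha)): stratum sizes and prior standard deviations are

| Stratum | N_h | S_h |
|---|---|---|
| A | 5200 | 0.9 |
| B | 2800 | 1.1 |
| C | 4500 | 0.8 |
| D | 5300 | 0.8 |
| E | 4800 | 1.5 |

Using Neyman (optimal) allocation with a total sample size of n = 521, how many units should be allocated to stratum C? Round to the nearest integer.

Neyman allocation: n_h = n · N_h S_h / Σ N_i S_i, with n = 521.
  stratum A: N_h·S_h = 5200·0.9 = 4680.00
  stratum B: N_h·S_h = 2800·1.1 = 3080.00
  stratum C: N_h·S_h = 4500·0.8 = 3600.00
  stratum D: N_h·S_h = 5300·0.8 = 4240.00
  stratum E: N_h·S_h = 4800·1.5 = 7200.00
Σ N_h S_h = 22800.00
n for stratum C = 521·3600.00/22800.00 = 82.263 → 82

82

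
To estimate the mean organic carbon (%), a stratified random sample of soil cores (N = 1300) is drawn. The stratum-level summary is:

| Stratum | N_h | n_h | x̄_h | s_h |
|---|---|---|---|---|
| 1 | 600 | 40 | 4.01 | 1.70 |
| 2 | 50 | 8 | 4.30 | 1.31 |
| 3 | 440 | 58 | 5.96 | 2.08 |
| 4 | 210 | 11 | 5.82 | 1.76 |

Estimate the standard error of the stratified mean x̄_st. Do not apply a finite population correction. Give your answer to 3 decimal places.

V̂(x̄_st) = Σ W_h² s_h²/n_h, with W_h = N_h/N and N = 1300:
  stratum 1: (600/1300)²·1.70²/40 = 0.0153905
  stratum 2: (50/1300)²·1.31²/8 = 0.000317326
  stratum 3: (440/1300)²·2.08²/58 = 0.0085451
  stratum 4: (210/1300)²·1.76²/11 = 0.00734826
V̂(x̄_st) = 0.0316012
SE(x̄_st) = √0.0316012 = 0.177767

SE(x̄_st) ≈ 0.178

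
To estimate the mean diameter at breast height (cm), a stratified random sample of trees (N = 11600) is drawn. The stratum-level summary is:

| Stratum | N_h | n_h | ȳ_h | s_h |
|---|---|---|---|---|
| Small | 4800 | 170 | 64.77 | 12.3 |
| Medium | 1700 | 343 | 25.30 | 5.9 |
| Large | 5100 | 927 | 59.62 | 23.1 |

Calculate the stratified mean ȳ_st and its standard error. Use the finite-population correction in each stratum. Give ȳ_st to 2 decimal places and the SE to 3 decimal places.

ȳ_st = Σ W_h ȳ_h = (4800·64.77 + 1700·25.30 + 5100·59.62)/11600 = 56.72138
V̂(ȳ_st) = Σ W_h² (1 − n_h/N_h) s_h²/n_h, with W_h = N_h/N and N = 11600:
  stratum Small: (4800/11600)²·(1 − 170/4800)·12.3²/170 = 0.146983
  stratum Medium: (1700/11600)²·(1 − 343/1700)·5.9²/343 = 0.00173989
  stratum Large: (5100/11600)²·(1 − 927/5100)·23.1²/927 = 0.0910431
V̂(ȳ_st) = 0.239766
SE(ȳ_st) = √0.239766 = 0.489659

ȳ_st ≈ 56.72, SE ≈ 0.490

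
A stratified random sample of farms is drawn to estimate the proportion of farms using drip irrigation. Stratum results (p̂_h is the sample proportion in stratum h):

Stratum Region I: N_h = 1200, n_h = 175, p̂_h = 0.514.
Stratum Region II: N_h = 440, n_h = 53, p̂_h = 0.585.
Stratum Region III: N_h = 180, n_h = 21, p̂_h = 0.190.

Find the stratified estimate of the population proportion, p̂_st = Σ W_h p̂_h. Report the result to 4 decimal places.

p̂_st ≈ 0.4991

N = 1820; stratum weights W_h = N_h/N.
p̂_st = Σ W_h p̂_h = (1200·0.514 + 440·0.585 + 180·0.190)/1820 = 0.49912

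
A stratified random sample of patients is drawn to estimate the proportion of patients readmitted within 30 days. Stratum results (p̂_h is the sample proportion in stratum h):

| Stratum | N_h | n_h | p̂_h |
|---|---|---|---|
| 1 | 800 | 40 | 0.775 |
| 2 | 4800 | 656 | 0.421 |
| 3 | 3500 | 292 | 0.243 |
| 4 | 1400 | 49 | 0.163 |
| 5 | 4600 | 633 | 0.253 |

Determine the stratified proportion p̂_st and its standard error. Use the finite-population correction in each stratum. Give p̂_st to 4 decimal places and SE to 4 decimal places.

N = 15100; stratum weights W_h = N_h/N.
p̂_st = Σ W_h p̂_h = (800·0.775 + 4800·0.421 + 3500·0.243 + 1400·0.163 + 4600·0.253)/15100 = 0.32340
V̂(p̂_st) = Σ W_h² (1 − n_h/N_h) p̂_h(1−p̂_h)/(n_h−1):
  stratum 1: (800/15100)²·(1 − 40/800)·0.775·0.225/39 = 1.19226e-05
  stratum 2: (4800/15100)²·(1 − 656/4800)·0.421·0.579/655 = 3.24658e-05
  stratum 3: (3500/15100)²·(1 − 292/3500)·0.243·0.757/291 = 3.11285e-05
  stratum 4: (1400/15100)²·(1 − 49/1400)·0.163·0.837/48 = 2.35777e-05
  stratum 5: (4600/15100)²·(1 − 633/4600)·0.253·0.747/632 = 2.39326e-05
V̂(p̂_st) = 0.000123027; SE = √V̂ = 0.0110918

p̂_st ≈ 0.3234, SE ≈ 0.0111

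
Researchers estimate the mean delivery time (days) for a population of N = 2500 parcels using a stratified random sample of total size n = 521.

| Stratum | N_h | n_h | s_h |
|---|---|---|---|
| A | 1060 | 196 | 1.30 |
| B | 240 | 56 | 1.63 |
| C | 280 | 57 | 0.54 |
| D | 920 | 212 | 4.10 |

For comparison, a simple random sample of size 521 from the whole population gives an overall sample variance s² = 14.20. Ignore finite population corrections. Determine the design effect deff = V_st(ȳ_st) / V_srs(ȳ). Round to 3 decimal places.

deff ≈ 0.469

V̂(ȳ_st) = Σ W_h² s_h²/n_h, with W_h = N_h/N and N = 2500:
  stratum A: (1060/2500)²·1.30²/196 = 0.00155011
  stratum B: (240/2500)²·1.63²/56 = 0.00043725
  stratum C: (280/2500)²·0.54²/57 = 6.41725e-05
  stratum D: (920/2500)²·4.10²/212 = 0.0107381
V_st = 0.0127896
V_srs = s²/n = 14.20/521 = 0.0272553
deff = V_st / V_srs = 0.0127896/0.0272553 = 0.4693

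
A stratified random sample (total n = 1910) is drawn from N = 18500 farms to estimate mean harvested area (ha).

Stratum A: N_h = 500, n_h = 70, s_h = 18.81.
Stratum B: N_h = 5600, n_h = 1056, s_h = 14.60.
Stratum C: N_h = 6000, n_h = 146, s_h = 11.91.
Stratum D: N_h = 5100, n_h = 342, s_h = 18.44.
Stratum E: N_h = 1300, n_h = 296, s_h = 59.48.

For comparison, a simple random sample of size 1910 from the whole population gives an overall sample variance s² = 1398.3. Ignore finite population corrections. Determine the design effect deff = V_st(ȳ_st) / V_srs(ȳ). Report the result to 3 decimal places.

deff ≈ 0.354

V̂(ȳ_st) = Σ W_h² s_h²/n_h, with W_h = N_h/N and N = 18500:
  stratum A: (500/18500)²·18.81²/70 = 0.00369212
  stratum B: (5600/18500)²·14.60²/1056 = 0.0184959
  stratum C: (6000/18500)²·11.91²/146 = 0.102195
  stratum D: (5100/18500)²·18.44²/342 = 0.0755601
  stratum E: (1300/18500)²·59.48²/296 = 0.0590192
V_st = 0.258962
V_srs = s²/n = 1398.3/1910 = 0.732094
deff = V_st / V_srs = 0.258962/0.732094 = 0.3537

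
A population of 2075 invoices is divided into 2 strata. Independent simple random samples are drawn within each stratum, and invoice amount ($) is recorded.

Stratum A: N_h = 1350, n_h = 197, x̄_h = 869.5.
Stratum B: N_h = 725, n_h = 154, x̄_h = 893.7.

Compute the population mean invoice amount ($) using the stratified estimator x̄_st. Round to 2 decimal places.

x̄_st ≈ 877.96

N = Σ N_h = 2075. Stratum weights W_h = N_h/N.
x̄_st = (1350·869.5 + 725·893.7) / 2075 = 877.9554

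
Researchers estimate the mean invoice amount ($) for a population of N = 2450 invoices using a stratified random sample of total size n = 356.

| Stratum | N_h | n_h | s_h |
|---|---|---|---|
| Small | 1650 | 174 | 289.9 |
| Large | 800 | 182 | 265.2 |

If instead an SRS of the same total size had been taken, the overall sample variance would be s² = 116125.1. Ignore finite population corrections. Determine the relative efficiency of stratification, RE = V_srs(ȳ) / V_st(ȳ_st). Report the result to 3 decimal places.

RE ≈ 1.253

V̂(ȳ_st) = Σ W_h² s_h²/n_h, with W_h = N_h/N and N = 2450:
  stratum Small: (1650/2450)²·289.9²/174 = 219.07
  stratum Large: (800/2450)²·265.2²/182 = 41.2025
V_st = 260.272
V_srs = s²/n = 116125.1/356 = 326.194
Relative efficiency = V_srs / V_st = 326.194/260.272 = 1.2533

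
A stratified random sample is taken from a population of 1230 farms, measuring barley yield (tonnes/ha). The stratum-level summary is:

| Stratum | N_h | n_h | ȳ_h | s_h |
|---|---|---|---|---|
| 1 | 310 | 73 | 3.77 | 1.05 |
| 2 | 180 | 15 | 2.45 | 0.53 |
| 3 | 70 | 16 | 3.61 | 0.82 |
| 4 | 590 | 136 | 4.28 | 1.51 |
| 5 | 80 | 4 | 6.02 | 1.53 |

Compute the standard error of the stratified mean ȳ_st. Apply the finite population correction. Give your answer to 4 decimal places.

V̂(ȳ_st) = Σ W_h² (1 − n_h/N_h) s_h²/n_h, with W_h = N_h/N and N = 1230:
  stratum 1: (310/1230)²·(1 − 73/310)·1.05²/73 = 0.000733425
  stratum 2: (180/1230)²·(1 − 15/180)·0.53²/15 = 0.000367626
  stratum 3: (70/1230)²·(1 − 16/70)·0.82²/16 = 0.000105
  stratum 4: (590/1230)²·(1 − 136/590)·1.51²/136 = 0.00296833
  stratum 5: (80/1230)²·(1 − 4/80)·1.53²/4 = 0.00235189
V̂(ȳ_st) = 0.00652627
SE(ȳ_st) = √0.00652627 = 0.0807853

SE(ȳ_st) ≈ 0.0808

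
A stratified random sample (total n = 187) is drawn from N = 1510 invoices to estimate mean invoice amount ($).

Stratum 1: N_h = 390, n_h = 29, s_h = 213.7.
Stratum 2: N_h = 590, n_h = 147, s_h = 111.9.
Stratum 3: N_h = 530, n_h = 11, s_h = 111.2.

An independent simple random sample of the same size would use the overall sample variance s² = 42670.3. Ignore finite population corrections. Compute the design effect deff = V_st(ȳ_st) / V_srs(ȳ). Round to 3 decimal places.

deff ≈ 1.124

V̂(ȳ_st) = Σ W_h² s_h²/n_h, with W_h = N_h/N and N = 1510:
  stratum 1: (390/1510)²·213.7²/29 = 105.048
  stratum 2: (590/1510)²·111.9²/147 = 13.0045
  stratum 3: (530/1510)²·111.2²/11 = 138.489
V_st = 256.541
V_srs = s²/n = 42670.3/187 = 228.183
deff = V_st / V_srs = 256.541/228.183 = 1.1243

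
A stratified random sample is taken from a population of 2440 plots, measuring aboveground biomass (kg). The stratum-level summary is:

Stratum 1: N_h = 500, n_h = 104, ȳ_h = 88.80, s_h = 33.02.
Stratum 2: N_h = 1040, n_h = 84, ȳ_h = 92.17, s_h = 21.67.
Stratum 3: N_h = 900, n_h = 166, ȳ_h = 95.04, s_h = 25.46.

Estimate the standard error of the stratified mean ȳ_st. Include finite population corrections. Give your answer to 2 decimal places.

SE(ȳ_st) ≈ 1.31

V̂(ȳ_st) = Σ W_h² (1 − n_h/N_h) s_h²/n_h, with W_h = N_h/N and N = 2440:
  stratum 1: (500/2440)²·(1 − 104/500)·33.02²/104 = 0.348663
  stratum 2: (1040/2440)²·(1 − 84/1040)·21.67²/84 = 0.933577
  stratum 3: (900/2440)²·(1 − 166/900)·25.46²/166 = 0.433279
V̂(ȳ_st) = 1.71552
SE(ȳ_st) = √1.71552 = 1.30978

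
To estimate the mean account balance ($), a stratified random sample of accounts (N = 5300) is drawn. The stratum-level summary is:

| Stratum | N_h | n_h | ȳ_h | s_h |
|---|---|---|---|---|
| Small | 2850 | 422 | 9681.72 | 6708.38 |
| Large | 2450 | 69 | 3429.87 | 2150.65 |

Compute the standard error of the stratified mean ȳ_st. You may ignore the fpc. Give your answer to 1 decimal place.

SE(ȳ_st) ≈ 212.5

V̂(ȳ_st) = Σ W_h² s_h²/n_h, with W_h = N_h/N and N = 5300:
  stratum Small: (2850/5300)²·6708.38²/422 = 30836.2
  stratum Large: (2450/5300)²·2150.65²/69 = 14324.2
V̂(ȳ_st) = 45160.4
SE(ȳ_st) = √45160.4 = 212.51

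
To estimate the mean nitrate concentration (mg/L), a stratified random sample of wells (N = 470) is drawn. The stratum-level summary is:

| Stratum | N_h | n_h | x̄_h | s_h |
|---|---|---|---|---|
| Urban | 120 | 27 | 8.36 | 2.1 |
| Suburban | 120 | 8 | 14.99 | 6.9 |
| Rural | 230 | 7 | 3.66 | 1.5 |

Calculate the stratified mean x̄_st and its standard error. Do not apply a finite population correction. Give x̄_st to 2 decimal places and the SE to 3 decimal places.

x̄_st = Σ W_h x̄_h = (120·8.36 + 120·14.99 + 230·3.66)/470 = 7.75277
V̂(x̄_st) = Σ W_h² s_h²/n_h, with W_h = N_h/N and N = 470:
  stratum Urban: (120/470)²·2.1²/27 = 0.0106474
  stratum Suburban: (120/470)²·6.9²/8 = 0.387949
  stratum Rural: (230/470)²·1.5²/7 = 0.0769741
V̂(x̄_st) = 0.475571
SE(x̄_st) = √0.475571 = 0.689616

x̄_st ≈ 7.75, SE ≈ 0.690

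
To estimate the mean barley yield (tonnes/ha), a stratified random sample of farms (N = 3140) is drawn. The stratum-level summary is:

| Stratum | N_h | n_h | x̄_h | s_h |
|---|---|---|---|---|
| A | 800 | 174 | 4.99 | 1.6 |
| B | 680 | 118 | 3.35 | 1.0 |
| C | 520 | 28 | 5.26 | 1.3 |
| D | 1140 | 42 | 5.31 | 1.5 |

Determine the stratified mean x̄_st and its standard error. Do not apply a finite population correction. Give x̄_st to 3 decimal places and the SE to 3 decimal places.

x̄_st ≈ 4.796, SE ≈ 0.100

x̄_st = Σ W_h x̄_h = (800·4.99 + 680·3.35 + 520·5.26 + 1140·5.31)/3140 = 4.79573
V̂(x̄_st) = Σ W_h² s_h²/n_h, with W_h = N_h/N and N = 3140:
  stratum A: (800/3140)²·1.6²/174 = 0.000955018
  stratum B: (680/3140)²·1.0²/118 = 0.000397445
  stratum C: (520/3140)²·1.3²/28 = 0.0016553
  stratum D: (1140/3140)²·1.5²/42 = 0.00706128
V̂(x̄_st) = 0.010069
SE(x̄_st) = √0.010069 = 0.100345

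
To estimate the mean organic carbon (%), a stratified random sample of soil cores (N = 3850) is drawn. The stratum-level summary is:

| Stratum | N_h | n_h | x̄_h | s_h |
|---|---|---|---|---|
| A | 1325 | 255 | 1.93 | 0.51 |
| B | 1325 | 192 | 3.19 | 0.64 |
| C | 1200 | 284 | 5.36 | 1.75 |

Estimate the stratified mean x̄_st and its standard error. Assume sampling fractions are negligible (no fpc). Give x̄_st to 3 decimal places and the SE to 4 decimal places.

x̄_st ≈ 3.433, SE ≈ 0.0377

x̄_st = Σ W_h x̄_h = (1325·1.93 + 1325·3.19 + 1200·5.36)/3850 = 3.43273
V̂(x̄_st) = Σ W_h² s_h²/n_h, with W_h = N_h/N and N = 3850:
  stratum A: (1325/3850)²·0.51²/255 = 0.000120812
  stratum B: (1325/3850)²·0.64²/192 = 0.000252679
  stratum C: (1200/3850)²·1.75²/284 = 0.00104761
V̂(x̄_st) = 0.0014211
SE(x̄_st) = √0.0014211 = 0.0376975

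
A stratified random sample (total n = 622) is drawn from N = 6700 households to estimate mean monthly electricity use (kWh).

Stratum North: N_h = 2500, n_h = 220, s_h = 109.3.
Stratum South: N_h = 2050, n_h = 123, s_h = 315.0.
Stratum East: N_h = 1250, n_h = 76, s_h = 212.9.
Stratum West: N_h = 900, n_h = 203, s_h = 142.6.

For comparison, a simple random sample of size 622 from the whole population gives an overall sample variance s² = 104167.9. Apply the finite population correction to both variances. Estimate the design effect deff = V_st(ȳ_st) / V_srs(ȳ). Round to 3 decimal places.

deff ≈ 0.650

V̂(ȳ_st) = Σ W_h² (1 − n_h/N_h) s_h²/n_h, with W_h = N_h/N and N = 6700:
  stratum North: (2500/6700)²·(1 − 220/2500)·109.3²/220 = 6.89514
  stratum South: (2050/6700)²·(1 − 123/2050)·315.0²/123 = 70.9908
  stratum East: (1250/6700)²·(1 − 76/1250)·212.9²/76 = 19.4969
  stratum West: (900/6700)²·(1 − 203/900)·142.6²/203 = 1.39981
V_st = 98.7827
V_srs = (1 − 622/6700)·104167.9/622 = 151.925
deff = V_st / V_srs = 98.7827/151.925 = 0.6502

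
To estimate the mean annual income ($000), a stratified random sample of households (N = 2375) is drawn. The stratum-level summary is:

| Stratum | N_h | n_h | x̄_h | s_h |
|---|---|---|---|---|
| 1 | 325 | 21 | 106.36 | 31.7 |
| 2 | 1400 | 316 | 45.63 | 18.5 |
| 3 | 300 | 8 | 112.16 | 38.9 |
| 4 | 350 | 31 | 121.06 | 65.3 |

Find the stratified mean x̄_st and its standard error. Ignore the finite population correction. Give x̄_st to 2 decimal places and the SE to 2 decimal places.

x̄_st ≈ 73.46, SE ≈ 2.70

x̄_st = Σ W_h x̄_h = (325·106.36 + 1400·45.63 + 300·112.16 + 350·121.06)/2375 = 73.46021
V̂(x̄_st) = Σ W_h² s_h²/n_h, with W_h = N_h/N and N = 2375:
  stratum 1: (325/2375)²·31.7²/21 = 0.896063
  stratum 2: (1400/2375)²·18.5²/316 = 0.376344
  stratum 3: (300/2375)²·38.9²/8 = 3.01804
  stratum 4: (350/2375)²·65.3²/31 = 2.98726
V̂(x̄_st) = 7.27771
SE(x̄_st) = √7.27771 = 2.69772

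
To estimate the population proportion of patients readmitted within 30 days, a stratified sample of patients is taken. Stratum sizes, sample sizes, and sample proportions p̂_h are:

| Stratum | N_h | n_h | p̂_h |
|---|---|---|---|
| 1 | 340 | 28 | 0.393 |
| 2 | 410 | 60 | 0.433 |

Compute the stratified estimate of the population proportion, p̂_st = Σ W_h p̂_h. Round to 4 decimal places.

p̂_st ≈ 0.4149

N = 750; stratum weights W_h = N_h/N.
p̂_st = Σ W_h p̂_h = (340·0.393 + 410·0.433)/750 = 0.41487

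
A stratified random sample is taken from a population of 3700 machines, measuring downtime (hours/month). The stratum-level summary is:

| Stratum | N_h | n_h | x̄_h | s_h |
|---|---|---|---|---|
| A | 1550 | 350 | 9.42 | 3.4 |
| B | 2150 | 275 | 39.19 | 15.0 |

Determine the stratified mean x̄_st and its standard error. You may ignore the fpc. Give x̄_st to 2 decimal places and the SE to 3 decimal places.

x̄_st ≈ 26.72, SE ≈ 0.531

x̄_st = Σ W_h x̄_h = (1550·9.42 + 2150·39.19)/3700 = 26.71878
V̂(x̄_st) = Σ W_h² s_h²/n_h, with W_h = N_h/N and N = 3700:
  stratum A: (1550/3700)²·3.4²/350 = 0.00579629
  stratum B: (2150/3700)²·15.0²/275 = 0.276263
V̂(x̄_st) = 0.28206
SE(x̄_st) = √0.28206 = 0.531093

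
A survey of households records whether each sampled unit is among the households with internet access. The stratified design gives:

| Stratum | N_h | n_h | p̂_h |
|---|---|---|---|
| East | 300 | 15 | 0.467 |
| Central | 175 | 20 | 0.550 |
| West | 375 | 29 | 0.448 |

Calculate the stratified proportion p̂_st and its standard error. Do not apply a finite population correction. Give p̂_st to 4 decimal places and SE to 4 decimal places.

p̂_st ≈ 0.4757, SE ≈ 0.0670

N = 850; stratum weights W_h = N_h/N.
p̂_st = Σ W_h p̂_h = (300·0.467 + 175·0.550 + 375·0.448)/850 = 0.47571
V̂(p̂_st) = Σ W_h² p̂_h(1−p̂_h)/(n_h−1):
  stratum East: (300/850)²·0.467·0.533/14 = 0.00221473
  stratum Central: (175/850)²·0.550·0.450/19 = 0.000552154
  stratum West: (375/850)²·0.448·0.552/28 = 0.00171903
V̂(p̂_st) = 0.00448591; SE = √V̂ = 0.066977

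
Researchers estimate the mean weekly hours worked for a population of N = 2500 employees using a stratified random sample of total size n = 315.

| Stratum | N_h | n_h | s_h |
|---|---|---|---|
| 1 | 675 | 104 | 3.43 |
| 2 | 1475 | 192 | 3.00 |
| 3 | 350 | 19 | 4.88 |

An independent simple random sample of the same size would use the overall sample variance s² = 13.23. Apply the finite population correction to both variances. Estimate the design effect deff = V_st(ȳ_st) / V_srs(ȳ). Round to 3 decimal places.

deff ≈ 1.210

V̂(ȳ_st) = Σ W_h² (1 − n_h/N_h) s_h²/n_h, with W_h = N_h/N and N = 2500:
  stratum 1: (675/2500)²·(1 − 104/675)·3.43²/104 = 0.00697613
  stratum 2: (1475/2500)²·(1 − 192/1475)·3.00²/192 = 0.0141932
  stratum 3: (350/2500)²·(1 − 19/350)·4.88²/19 = 0.0232328
V_st = 0.0444021
V_srs = (1 − 315/2500)·13.23/315 = 0.036708
deff = V_st / V_srs = 0.0444021/0.036708 = 1.2096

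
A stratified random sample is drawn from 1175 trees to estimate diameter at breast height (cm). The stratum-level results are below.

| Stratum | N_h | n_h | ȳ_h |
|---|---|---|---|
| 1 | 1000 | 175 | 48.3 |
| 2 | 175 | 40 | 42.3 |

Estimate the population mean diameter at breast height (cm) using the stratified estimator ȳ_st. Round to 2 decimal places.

N = Σ N_h = 1175. Stratum weights W_h = N_h/N.
ȳ_st = (1000·48.3 + 175·42.3) / 1175 = 47.4064

ȳ_st ≈ 47.41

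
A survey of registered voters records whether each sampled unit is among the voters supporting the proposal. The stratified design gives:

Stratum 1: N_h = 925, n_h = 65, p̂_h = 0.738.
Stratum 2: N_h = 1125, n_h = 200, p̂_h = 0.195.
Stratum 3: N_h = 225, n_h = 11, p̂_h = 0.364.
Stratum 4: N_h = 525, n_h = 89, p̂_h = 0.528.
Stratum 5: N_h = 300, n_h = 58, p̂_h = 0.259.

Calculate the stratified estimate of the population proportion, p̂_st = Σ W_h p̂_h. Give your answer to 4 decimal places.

p̂_st ≈ 0.4319

N = 3100; stratum weights W_h = N_h/N.
p̂_st = Σ W_h p̂_h = (925·0.738 + 1125·0.195 + 225·0.364 + 525·0.528 + 300·0.259)/3100 = 0.43188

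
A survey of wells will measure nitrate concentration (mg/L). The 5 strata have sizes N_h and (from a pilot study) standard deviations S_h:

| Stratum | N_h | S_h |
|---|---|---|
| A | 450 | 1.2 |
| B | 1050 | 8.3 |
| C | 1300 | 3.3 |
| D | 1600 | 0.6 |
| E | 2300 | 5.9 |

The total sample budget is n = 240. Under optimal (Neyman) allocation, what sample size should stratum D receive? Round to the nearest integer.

Neyman allocation: n_h = n · N_h S_h / Σ N_i S_i, with n = 240.
  stratum A: N_h·S_h = 450·1.2 = 540.00
  stratum B: N_h·S_h = 1050·8.3 = 8715.00
  stratum C: N_h·S_h = 1300·3.3 = 4290.00
  stratum D: N_h·S_h = 1600·0.6 = 960.00
  stratum E: N_h·S_h = 2300·5.9 = 13570.00
Σ N_h S_h = 28075.00
n for stratum D = 240·960.00/28075.00 = 8.207 → 8

8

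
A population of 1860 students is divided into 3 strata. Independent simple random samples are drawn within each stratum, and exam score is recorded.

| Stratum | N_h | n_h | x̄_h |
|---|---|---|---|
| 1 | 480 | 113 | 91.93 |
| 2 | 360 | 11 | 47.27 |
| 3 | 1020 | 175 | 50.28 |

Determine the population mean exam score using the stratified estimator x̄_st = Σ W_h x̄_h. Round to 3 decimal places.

N = Σ N_h = 1860. Stratum weights W_h = N_h/N.
x̄_st = (480·91.93 + 360·47.27 + 1020·50.28) / 1860 = 60.44581

x̄_st ≈ 60.446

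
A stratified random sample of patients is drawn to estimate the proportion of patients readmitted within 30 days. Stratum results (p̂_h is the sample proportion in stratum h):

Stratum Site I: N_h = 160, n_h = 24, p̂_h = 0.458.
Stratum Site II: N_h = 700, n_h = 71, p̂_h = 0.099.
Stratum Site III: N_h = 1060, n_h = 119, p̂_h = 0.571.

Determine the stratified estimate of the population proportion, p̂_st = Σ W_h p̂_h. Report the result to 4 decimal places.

N = 1920; stratum weights W_h = N_h/N.
p̂_st = Σ W_h p̂_h = (160·0.458 + 700·0.099 + 1060·0.571)/1920 = 0.38950

p̂_st ≈ 0.3895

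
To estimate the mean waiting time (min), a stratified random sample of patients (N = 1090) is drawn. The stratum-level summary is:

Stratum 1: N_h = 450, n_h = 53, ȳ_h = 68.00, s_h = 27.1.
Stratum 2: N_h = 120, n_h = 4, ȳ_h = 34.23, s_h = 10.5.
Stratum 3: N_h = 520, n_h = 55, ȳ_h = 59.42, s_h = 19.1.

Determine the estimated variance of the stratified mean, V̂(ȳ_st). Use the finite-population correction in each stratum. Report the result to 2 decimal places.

V̂(ȳ_st) ≈ 3.76

V̂(ȳ_st) = Σ W_h² (1 − n_h/N_h) s_h²/n_h, with W_h = N_h/N and N = 1090:
  stratum 1: (450/1090)²·(1 − 53/450)·27.1²/53 = 2.08359
  stratum 2: (120/1090)²·(1 − 4/120)·10.5²/4 = 0.322927
  stratum 3: (520/1090)²·(1 − 55/520)·19.1²/55 = 1.34992
V̂(ȳ_st) = 3.75644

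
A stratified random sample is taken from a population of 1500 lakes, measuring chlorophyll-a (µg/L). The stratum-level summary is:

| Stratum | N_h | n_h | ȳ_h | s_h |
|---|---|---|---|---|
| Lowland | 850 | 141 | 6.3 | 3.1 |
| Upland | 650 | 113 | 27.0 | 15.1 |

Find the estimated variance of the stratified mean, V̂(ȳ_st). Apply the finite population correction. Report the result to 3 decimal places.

V̂(ȳ_st) = Σ W_h² (1 − n_h/N_h) s_h²/n_h, with W_h = N_h/N and N = 1500:
  stratum Lowland: (850/1500)²·(1 − 141/850)·3.1²/141 = 0.0182552
  stratum Upland: (650/1500)²·(1 − 113/650)·15.1²/113 = 0.313026
V̂(ȳ_st) = 0.331281

V̂(ȳ_st) ≈ 0.331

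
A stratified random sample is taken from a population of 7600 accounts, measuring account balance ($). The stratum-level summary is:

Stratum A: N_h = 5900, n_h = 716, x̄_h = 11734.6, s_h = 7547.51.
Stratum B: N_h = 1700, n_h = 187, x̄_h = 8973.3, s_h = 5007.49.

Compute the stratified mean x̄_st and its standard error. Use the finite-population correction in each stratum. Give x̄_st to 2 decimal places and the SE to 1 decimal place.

x̄_st ≈ 11116.94, SE ≈ 219.3

x̄_st = Σ W_h x̄_h = (5900·11734.6 + 1700·8973.3)/7600 = 11116.94079
V̂(x̄_st) = Σ W_h² (1 − n_h/N_h) s_h²/n_h, with W_h = N_h/N and N = 7600:
  stratum A: (5900/7600)²·(1 − 716/5900)·7547.51²/716 = 42129.3
  stratum B: (1700/7600)²·(1 − 187/1700)·5007.49²/187 = 5971.17
V̂(x̄_st) = 48100.5
SE(x̄_st) = √48100.5 = 219.318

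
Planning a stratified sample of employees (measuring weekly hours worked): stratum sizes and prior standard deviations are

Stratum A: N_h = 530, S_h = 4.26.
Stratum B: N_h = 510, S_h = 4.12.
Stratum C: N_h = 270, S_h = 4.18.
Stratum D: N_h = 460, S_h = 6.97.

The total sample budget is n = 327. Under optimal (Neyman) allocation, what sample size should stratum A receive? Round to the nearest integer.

85

Neyman allocation: n_h = n · N_h S_h / Σ N_i S_i, with n = 327.
  stratum A: N_h·S_h = 530·4.26 = 2257.80
  stratum B: N_h·S_h = 510·4.12 = 2101.20
  stratum C: N_h·S_h = 270·4.18 = 1128.60
  stratum D: N_h·S_h = 460·6.97 = 3206.20
Σ N_h S_h = 8693.80
n for stratum A = 327·2257.80/8693.80 = 84.923 → 85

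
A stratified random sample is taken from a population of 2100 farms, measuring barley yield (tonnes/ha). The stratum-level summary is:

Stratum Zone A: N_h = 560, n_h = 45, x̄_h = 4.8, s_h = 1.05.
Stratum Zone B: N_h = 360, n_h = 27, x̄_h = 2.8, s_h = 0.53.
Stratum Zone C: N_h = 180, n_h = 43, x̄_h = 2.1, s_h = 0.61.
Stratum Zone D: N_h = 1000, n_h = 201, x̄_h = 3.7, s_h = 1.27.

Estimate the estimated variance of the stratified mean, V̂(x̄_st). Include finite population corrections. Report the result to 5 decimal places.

V̂(x̄_st) = Σ W_h² (1 − n_h/N_h) s_h²/n_h, with W_h = N_h/N and N = 2100:
  stratum Zone A: (560/2100)²·(1 − 45/560)·1.05²/45 = 0.00160222
  stratum Zone B: (360/2100)²·(1 − 27/360)·0.53²/27 = 0.000282811
  stratum Zone C: (180/2100)²·(1 − 43/180)·0.61²/43 = 4.83889e-05
  stratum Zone D: (1000/2100)²·(1 − 201/1000)·1.27²/201 = 0.00145385
V̂(x̄_st) = 0.00338727

V̂(x̄_st) ≈ 0.00339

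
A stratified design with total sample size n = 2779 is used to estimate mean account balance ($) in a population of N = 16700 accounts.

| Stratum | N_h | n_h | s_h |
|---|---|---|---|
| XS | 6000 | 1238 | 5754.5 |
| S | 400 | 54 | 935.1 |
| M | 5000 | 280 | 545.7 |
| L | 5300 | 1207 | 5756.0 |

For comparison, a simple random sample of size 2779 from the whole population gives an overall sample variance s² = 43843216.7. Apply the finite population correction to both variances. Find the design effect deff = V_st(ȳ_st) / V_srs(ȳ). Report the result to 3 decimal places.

deff ≈ 0.378

V̂(ȳ_st) = Σ W_h² (1 − n_h/N_h) s_h²/n_h, with W_h = N_h/N and N = 16700:
  stratum XS: (6000/16700)²·(1 − 1238/6000)·5754.5²/1238 = 2740.33
  stratum S: (400/16700)²·(1 − 54/400)·935.1²/54 = 8.03573
  stratum M: (5000/16700)²·(1 − 280/5000)·545.7²/280 = 89.9972
  stratum L: (5300/16700)²·(1 − 1207/5300)·5756.0²/1207 = 2135.1
V_st = 4973.46
V_srs = (1 − 2779/16700)·43843216.7/2779 = 13151.3
deff = V_st / V_srs = 4973.46/13151.3 = 0.3782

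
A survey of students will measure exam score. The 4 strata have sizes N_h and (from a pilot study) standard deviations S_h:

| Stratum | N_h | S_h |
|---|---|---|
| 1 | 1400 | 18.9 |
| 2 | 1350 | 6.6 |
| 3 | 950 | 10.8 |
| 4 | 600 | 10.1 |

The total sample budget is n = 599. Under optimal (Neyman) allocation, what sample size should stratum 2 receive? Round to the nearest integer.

103

Neyman allocation: n_h = n · N_h S_h / Σ N_i S_i, with n = 599.
  stratum 1: N_h·S_h = 1400·18.9 = 26460.00
  stratum 2: N_h·S_h = 1350·6.6 = 8910.00
  stratum 3: N_h·S_h = 950·10.8 = 10260.00
  stratum 4: N_h·S_h = 600·10.1 = 6060.00
Σ N_h S_h = 51690.00
n for stratum 2 = 599·8910.00/51690.00 = 103.252 → 103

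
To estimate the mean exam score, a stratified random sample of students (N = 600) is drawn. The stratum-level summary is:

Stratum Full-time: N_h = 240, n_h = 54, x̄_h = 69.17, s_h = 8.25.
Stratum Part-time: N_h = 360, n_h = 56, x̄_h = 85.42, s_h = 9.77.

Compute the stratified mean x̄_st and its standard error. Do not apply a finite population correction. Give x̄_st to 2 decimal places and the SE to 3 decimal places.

x̄_st ≈ 78.92, SE ≈ 0.903

x̄_st = Σ W_h x̄_h = (240·69.17 + 360·85.42)/600 = 78.92000
V̂(x̄_st) = Σ W_h² s_h²/n_h, with W_h = N_h/N and N = 600:
  stratum Full-time: (240/600)²·8.25²/54 = 0.201667
  stratum Part-time: (360/600)²·9.77²/56 = 0.613626
V̂(x̄_st) = 0.815292
SE(x̄_st) = √0.815292 = 0.902935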